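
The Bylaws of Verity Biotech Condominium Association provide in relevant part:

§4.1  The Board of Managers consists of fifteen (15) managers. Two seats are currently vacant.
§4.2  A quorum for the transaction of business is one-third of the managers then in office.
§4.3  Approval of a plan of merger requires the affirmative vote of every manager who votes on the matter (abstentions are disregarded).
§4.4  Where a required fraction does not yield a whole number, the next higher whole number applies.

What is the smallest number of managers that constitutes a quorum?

5

1/3 of 13 = 4.33, rounded up to 5.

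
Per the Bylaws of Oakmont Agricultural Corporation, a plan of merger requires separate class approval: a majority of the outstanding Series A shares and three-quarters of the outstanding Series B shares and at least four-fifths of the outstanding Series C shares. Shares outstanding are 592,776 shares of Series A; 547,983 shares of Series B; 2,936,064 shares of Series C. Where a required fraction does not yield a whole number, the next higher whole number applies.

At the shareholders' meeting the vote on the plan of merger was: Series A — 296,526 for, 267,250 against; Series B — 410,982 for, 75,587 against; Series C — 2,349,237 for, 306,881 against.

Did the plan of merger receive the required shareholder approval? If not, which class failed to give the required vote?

Series A: a majority of 592776 is 296389; 296,389 required, 296,526 in favor — approved.
Series B: 3/4 of 547983 = 410987.25, rounded up to 410988; 410,988 required, 410,982 in favor — not approved.
Series C: 4/5 of 2936064 = 2348851.20, rounded up to 2348852; 2,348,852 required, 2,349,237 in favor — approved.

Not approved — the Series B shares did not give the required vote.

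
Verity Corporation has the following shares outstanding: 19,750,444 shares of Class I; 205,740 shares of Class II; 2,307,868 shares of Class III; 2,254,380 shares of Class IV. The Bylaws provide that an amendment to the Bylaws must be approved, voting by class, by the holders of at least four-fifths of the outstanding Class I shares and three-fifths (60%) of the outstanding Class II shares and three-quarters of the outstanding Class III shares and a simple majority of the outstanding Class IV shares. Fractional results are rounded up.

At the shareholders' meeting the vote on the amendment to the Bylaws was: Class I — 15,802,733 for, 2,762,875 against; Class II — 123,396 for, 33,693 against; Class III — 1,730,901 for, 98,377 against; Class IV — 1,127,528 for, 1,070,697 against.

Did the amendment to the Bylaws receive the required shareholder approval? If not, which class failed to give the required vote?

Class I: 4/5 of 19750444 = 15800355.20, rounded up to 15800356; 15,800,356 required, 15,802,733 in favor — approved.
Class II: 3/5 of 205740 = 123444; 123,444 required, 123,396 in favor — not approved.
Class III: 3/4 of 2307868 = 1730901; 1,730,901 required, 1,730,901 in favor — approved.
Class IV: a majority of 2254380 is 1127191; 1,127,191 required, 1,127,528 in favor — approved.

Not approved — the Class II shares did not give the required vote.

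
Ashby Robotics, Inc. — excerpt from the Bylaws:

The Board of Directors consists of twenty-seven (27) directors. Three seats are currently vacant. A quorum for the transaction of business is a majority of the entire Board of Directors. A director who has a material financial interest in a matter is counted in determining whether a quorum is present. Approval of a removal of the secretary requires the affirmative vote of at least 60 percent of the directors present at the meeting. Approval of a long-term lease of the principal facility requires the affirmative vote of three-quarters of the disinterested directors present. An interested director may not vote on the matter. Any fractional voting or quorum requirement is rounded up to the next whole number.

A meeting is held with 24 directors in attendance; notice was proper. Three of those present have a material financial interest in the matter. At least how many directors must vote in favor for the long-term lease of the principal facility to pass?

16

The long-term lease of the principal facility requires three-fourths of the disinterested directors present (24 − 3 = 21).
3/4 of 21 = 15.75, rounded up to 16.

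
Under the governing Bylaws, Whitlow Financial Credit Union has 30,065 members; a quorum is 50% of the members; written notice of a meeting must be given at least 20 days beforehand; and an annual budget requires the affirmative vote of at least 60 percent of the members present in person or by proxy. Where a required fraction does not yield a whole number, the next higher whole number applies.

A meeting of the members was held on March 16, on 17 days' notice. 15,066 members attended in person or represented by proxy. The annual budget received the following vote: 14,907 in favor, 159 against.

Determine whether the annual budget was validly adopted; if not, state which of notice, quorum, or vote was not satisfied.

Notice: 17 days given; 20 required. Not satisfied.
Quorum: 50% of 30,065 = 15,032.50, rounded up to 15,033; 15,066 present. Satisfied.
Vote: requires three-fifths of those present (15,066); 3/5 of 15066 = 9039.60, rounded up to 9040, so 9,040 needed; 14,907 in favor. Satisfied.

Invalid — notice requirement not satisfied.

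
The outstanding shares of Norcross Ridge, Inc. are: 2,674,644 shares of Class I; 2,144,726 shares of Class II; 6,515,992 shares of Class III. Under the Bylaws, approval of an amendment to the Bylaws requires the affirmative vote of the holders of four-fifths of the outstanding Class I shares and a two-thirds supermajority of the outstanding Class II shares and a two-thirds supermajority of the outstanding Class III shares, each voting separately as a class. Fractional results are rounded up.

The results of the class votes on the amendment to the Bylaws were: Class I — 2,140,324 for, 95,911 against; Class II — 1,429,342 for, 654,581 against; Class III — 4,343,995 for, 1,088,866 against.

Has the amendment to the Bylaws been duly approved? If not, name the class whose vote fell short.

Class I: 4/5 of 2674644 = 2139715.20, rounded up to 2139716; 2,139,716 required, 2,140,324 in favor — approved.
Class II: 2/3 of 2144726 = 1429817.33, rounded up to 1429818; 1,429,818 required, 1,429,342 in favor — not approved.
Class III: 2/3 of 6515992 = 4343994.67, rounded up to 4343995; 4,343,995 required, 4,343,995 in favor — approved.

Not approved — the Class II shares did not give the required vote.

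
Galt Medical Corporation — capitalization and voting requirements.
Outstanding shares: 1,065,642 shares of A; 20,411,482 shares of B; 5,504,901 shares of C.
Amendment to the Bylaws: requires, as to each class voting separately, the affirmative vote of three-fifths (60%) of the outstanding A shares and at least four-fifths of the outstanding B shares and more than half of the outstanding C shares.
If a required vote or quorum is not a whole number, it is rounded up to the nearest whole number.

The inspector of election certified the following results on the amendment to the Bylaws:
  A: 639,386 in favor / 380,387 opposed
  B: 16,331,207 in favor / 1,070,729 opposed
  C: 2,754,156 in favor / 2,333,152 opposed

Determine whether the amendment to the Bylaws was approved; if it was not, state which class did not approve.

Approved — every class gave the required vote.

A: 3/5 of 1065642 = 639385.20, rounded up to 639386; 639,386 required, 639,386 in favor — approved.
B: 4/5 of 20411482 = 16329185.60, rounded up to 16329186; 16,329,186 required, 16,331,207 in favor — approved.
C: a majority of 5504901 is 2752451; 2,752,451 required, 2,754,156 in favor — approved.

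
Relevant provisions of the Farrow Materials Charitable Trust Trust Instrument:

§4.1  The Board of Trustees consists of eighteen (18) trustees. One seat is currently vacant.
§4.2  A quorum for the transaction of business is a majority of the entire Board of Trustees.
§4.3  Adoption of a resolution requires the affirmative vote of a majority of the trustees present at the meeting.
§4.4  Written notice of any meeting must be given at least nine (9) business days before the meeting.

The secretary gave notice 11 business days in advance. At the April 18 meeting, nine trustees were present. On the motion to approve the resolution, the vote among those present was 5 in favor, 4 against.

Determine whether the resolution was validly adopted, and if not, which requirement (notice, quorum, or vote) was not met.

Notice: 11 business days given; 9 required (11 ≥ 9). Satisfied.
Quorum: 9 present; quorum is 10. Not satisfied.
Vote: the resolution requires a majority of the trustees present (9). A majority of 9 is 5, so 5 affirmative votes are needed; 5 voted in favor. Satisfied. (Moot — without a quorum no business can be validly transacted.)

Invalid — quorum requirement not satisfied.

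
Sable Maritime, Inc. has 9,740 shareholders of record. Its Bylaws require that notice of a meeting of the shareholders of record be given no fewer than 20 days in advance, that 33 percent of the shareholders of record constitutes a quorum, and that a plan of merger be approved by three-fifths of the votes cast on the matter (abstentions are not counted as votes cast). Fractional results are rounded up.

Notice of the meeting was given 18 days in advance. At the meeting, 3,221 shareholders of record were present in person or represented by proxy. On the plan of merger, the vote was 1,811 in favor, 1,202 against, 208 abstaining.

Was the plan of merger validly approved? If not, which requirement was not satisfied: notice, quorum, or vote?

Invalid — notice requirement not satisfied.

Notice: 18 days given; 20 required. Not satisfied.
Quorum: 33% of 9,740 = 3,214.20, rounded up to 3,215; 3,221 present. Satisfied.
Vote: requires three-fifths of the votes cast (3,221 − 208 abstaining = 3,013); 3/5 of 3013 = 1807.80, rounded up to 1808, so 1,808 needed; 1,811 in favor. Satisfied.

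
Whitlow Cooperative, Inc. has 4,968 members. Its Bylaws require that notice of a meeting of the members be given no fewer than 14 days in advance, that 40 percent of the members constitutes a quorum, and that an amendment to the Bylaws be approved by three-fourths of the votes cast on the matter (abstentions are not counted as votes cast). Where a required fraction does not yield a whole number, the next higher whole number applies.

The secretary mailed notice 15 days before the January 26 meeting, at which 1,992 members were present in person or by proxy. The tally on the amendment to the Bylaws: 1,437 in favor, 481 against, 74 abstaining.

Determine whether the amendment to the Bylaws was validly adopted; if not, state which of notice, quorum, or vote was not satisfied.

Notice: 15 days given; 14 required. Satisfied.
Quorum: 40% of 4,968 = 1,987.20, rounded up to 1,988; 1,992 present. Satisfied.
Vote: requires three-fourths of the votes cast (1,992 − 74 abstaining = 1,918); 3/4 of 1918 = 1438.50, rounded up to 1439, so 1,439 needed; 1,437 in favor. Not satisfied.

Invalid — vote requirement not satisfied.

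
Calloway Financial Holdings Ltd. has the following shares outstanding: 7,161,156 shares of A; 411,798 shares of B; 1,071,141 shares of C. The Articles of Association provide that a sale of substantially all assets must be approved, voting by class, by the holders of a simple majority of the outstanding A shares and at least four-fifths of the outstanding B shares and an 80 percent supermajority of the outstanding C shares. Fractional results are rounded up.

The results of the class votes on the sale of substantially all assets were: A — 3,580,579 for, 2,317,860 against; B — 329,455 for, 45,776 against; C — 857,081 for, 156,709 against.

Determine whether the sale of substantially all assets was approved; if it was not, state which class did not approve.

Approved — every class gave the required vote.

A: a majority of 7161156 is 3580579; 3,580,579 required, 3,580,579 in favor — approved.
B: 4/5 of 411798 = 329438.40, rounded up to 329439; 329,439 required, 329,455 in favor — approved.
C: 4/5 of 1071141 = 856912.80, rounded up to 856913; 856,913 required, 857,081 in favor — approved.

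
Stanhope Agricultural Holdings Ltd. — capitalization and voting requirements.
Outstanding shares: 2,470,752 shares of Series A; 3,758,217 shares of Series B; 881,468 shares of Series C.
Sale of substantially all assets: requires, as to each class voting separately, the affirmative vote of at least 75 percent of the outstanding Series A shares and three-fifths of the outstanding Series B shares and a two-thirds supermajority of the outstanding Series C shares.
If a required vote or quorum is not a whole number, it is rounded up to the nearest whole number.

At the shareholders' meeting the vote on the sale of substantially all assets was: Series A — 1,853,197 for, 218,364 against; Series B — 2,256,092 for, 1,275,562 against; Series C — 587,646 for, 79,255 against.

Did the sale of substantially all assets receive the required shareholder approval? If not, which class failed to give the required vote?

Series A: 3/4 of 2470752 = 1853064; 1,853,064 required, 1,853,197 in favor — approved.
Series B: 3/5 of 3758217 = 2254930.20, rounded up to 2254931; 2,254,931 required, 2,256,092 in favor — approved.
Series C: 2/3 of 881468 = 587645.33, rounded up to 587646; 587,646 required, 587,646 in favor — approved.

Approved — every class gave the required vote.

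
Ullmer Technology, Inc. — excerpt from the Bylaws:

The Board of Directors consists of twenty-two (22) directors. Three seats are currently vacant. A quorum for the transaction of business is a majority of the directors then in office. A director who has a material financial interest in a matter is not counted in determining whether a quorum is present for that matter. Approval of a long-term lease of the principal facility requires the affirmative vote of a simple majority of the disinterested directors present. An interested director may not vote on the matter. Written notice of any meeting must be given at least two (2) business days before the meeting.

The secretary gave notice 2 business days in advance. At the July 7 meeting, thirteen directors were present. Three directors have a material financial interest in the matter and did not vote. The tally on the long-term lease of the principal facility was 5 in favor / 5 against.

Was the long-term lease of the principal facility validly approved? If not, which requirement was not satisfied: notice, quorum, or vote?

Notice: 2 business days given; 2 required (2 ≥ 2). Satisfied.
Quorum: 13 present, but the 3 interested directors do not count, leaving 10. Quorum is 10. Satisfied.
Vote: the long-term lease of the principal facility requires a majority of the disinterested directors present (13 − 3 = 10). A majority of 10 is 6, so 6 affirmative votes are needed; 5 voted in favor. Not satisfied.

Invalid — vote requirement not satisfied.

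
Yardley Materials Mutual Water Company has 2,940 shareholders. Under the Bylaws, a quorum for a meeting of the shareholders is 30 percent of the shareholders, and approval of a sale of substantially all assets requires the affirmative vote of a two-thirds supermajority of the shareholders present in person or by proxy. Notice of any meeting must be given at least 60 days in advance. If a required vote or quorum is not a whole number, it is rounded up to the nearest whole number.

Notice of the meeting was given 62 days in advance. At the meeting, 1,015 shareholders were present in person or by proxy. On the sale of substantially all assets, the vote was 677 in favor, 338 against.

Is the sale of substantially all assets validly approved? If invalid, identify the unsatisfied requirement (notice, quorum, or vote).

Notice: 62 days given; 60 required. Satisfied.
Quorum: 30% of 2,940 = 882; 1,015 present. Satisfied.
Vote: requires two-thirds of those present (1,015); 2/3 of 1015 = 676.67, rounded up to 677, so 677 needed; 677 in favor. Satisfied.

Valid — all requirements satisfied.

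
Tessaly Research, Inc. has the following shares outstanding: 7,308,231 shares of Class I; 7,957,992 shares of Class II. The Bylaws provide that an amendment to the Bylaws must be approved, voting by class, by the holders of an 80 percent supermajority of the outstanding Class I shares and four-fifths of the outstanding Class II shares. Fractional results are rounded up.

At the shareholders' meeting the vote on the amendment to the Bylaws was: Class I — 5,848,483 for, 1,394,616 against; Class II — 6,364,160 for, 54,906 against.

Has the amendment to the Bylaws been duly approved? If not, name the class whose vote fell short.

Class I: 4/5 of 7308231 = 5846584.80, rounded up to 5846585; 5,846,585 required, 5,848,483 in favor — approved.
Class II: 4/5 of 7957992 = 6366393.60, rounded up to 6366394; 6,366,394 required, 6,364,160 in favor — not approved.

Not approved — the Class II shares did not give the required vote.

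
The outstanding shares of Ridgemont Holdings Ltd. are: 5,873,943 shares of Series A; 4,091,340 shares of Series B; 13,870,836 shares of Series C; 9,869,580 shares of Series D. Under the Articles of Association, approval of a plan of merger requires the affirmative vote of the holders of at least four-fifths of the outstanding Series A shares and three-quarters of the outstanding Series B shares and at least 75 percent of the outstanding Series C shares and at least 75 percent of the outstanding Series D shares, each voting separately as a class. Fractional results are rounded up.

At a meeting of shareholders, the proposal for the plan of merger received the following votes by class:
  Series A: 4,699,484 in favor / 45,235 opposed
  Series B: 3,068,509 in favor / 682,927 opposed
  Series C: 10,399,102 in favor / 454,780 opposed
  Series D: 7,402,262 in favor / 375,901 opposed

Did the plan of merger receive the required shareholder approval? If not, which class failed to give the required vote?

Series A: 4/5 of 5873943 = 4699154.40, rounded up to 4699155; 4,699,155 required, 4,699,484 in favor — approved.
Series B: 3/4 of 4091340 = 3068505; 3,068,505 required, 3,068,509 in favor — approved.
Series C: 3/4 of 13870836 = 10403127; 10,403,127 required, 10,399,102 in favor — not approved.
Series D: 3/4 of 9869580 = 7402185; 7,402,185 required, 7,402,262 in favor — approved.

Not approved — the Series C shares did not give the required vote.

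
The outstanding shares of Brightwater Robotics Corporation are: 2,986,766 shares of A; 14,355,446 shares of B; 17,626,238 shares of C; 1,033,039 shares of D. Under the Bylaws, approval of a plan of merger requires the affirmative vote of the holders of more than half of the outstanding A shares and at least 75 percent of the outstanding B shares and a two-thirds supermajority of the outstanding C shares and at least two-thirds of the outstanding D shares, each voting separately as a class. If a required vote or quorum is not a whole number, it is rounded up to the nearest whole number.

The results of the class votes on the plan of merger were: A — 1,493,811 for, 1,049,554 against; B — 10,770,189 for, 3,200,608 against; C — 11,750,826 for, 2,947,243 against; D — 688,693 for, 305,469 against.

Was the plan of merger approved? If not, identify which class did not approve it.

Approved — every class gave the required vote.

A: a majority of 2986766 is 1493384; 1,493,384 required, 1,493,811 in favor — approved.
B: 3/4 of 14355446 = 10766584.50, rounded up to 10766585; 10,766,585 required, 10,770,189 in favor — approved.
C: 2/3 of 17626238 = 11750825.33, rounded up to 11750826; 11,750,826 required, 11,750,826 in favor — approved.
D: 2/3 of 1033039 = 688692.67, rounded up to 688693; 688,693 required, 688,693 in favor — approved.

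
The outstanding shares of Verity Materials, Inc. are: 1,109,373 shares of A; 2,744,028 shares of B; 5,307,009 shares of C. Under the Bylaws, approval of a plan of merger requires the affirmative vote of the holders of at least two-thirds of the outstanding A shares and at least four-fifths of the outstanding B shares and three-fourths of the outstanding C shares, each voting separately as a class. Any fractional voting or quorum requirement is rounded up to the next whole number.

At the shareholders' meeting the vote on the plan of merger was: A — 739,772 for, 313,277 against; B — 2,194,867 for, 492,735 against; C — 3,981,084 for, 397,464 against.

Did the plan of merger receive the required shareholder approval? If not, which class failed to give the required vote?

A: 2/3 of 1109373 = 739582; 739,582 required, 739,772 in favor — approved.
B: 4/5 of 2744028 = 2195222.40, rounded up to 2195223; 2,195,223 required, 2,194,867 in favor — not approved.
C: 3/4 of 5307009 = 3980256.75, rounded up to 3980257; 3,980,257 required, 3,981,084 in favor — approved.

Not approved — the B shares did not give the required vote.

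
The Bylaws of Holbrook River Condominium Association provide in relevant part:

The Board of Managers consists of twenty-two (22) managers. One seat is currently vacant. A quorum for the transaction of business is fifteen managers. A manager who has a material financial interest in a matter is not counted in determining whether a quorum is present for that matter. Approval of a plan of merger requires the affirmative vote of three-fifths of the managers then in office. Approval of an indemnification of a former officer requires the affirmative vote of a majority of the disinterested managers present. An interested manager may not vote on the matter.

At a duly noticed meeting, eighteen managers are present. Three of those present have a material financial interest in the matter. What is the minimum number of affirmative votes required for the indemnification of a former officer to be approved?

8

The indemnification of a former officer requires a majority of the disinterested managers present (18 − 3 = 15).
A majority of 15 is 8.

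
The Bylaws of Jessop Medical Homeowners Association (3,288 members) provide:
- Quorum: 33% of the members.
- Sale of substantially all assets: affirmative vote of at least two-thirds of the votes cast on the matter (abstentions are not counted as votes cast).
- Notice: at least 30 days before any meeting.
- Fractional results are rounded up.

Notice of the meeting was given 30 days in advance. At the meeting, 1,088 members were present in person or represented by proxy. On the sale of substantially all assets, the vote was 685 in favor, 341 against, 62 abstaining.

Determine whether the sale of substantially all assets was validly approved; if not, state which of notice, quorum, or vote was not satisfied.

Notice: 30 days given; 30 required. Satisfied.
Quorum: 33% of 3,288 = 1,085.04, rounded up to 1,086; 1,088 present. Satisfied.
Vote: requires two-thirds of the votes cast (1,088 − 62 abstaining = 1,026); 2/3 of 1026 = 684, so 684 needed; 685 in favor. Satisfied.

Valid — all requirements satisfied.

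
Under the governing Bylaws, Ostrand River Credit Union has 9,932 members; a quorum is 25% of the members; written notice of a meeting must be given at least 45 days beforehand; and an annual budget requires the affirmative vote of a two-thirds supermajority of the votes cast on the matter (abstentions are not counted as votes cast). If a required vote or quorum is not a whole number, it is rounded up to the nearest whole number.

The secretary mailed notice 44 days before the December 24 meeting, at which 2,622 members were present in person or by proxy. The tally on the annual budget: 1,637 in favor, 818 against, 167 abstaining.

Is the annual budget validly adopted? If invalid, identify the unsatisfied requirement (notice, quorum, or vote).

Notice: 44 days given; 45 required. Not satisfied.
Quorum: 25% of 9,932 = 2,483; 2,622 present. Satisfied.
Vote: requires two-thirds of the votes cast (2,622 − 167 abstaining = 2,455); 2/3 of 2455 = 1636.67, rounded up to 1637, so 1,637 needed; 1,637 in favor. Satisfied.

Invalid — notice requirement not satisfied.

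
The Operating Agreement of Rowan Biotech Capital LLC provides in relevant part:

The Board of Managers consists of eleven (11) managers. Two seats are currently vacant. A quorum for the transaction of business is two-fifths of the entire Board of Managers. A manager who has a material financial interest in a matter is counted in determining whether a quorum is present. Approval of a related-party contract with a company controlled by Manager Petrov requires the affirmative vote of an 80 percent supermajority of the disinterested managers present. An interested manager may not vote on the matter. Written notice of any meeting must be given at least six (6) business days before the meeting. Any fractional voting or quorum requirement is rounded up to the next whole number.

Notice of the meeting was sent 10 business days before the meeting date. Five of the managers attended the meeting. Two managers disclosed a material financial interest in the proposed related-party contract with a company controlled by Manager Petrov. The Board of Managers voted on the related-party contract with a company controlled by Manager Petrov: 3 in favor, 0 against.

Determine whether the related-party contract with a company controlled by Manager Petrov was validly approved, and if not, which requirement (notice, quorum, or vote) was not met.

Notice: 10 business days given; 6 required (10 ≥ 6). Satisfied.
Quorum: 5 present (interested managers count toward quorum); quorum is 5. Satisfied.
Vote: the related-party contract with a company controlled by Manager Petrov requires four-fifths of the disinterested managers present (5 − 2 = 3). 4/5 of 3 = 2.40, rounded up to 3, so 3 affirmative votes are needed; 3 voted in favor. Satisfied.

Valid — all requirements satisfied.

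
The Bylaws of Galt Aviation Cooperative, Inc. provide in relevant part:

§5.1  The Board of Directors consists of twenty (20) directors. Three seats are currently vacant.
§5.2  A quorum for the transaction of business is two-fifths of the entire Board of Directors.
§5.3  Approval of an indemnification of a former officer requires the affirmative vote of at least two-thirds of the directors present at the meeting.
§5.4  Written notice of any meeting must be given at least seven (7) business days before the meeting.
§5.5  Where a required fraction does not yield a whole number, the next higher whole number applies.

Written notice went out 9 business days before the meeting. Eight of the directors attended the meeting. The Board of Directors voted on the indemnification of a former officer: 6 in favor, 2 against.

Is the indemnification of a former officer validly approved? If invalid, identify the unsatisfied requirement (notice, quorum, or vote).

Notice: 9 business days given; 7 required (9 ≥ 7). Satisfied.
Quorum: 8 present; quorum is 8. Satisfied.
Vote: the indemnification of a former officer requires two-thirds of the directors present (8). 2/3 of 8 = 5.33, rounded up to 6, so 6 affirmative votes are needed; 6 voted in favor. Satisfied.

Valid — all requirements satisfied.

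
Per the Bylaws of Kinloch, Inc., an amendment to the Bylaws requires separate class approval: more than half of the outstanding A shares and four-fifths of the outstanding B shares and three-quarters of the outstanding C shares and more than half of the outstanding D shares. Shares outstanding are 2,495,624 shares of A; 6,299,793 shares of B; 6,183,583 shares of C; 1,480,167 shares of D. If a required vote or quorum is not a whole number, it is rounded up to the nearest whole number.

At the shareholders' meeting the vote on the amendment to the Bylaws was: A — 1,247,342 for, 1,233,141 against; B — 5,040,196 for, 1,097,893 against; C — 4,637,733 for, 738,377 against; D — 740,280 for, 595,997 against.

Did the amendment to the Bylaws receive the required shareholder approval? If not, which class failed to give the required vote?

A: a majority of 2495624 is 1247813; 1,247,813 required, 1,247,342 in favor — not approved.
B: 4/5 of 6299793 = 5039834.40, rounded up to 5039835; 5,039,835 required, 5,040,196 in favor — approved.
C: 3/4 of 6183583 = 4637687.25, rounded up to 4637688; 4,637,688 required, 4,637,733 in favor — approved.
D: a majority of 1480167 is 740084; 740,084 required, 740,280 in favor — approved.

Not approved — the A shares did not give the required vote.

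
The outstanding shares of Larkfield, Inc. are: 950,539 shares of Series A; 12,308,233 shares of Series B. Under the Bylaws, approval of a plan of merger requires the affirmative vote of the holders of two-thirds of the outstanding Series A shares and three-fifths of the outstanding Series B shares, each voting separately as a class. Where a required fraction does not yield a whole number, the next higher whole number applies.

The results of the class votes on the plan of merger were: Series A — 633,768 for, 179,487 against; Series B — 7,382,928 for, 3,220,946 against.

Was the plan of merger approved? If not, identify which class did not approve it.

Not approved — the Series B shares did not give the required vote.

Series A: 2/3 of 950539 = 633692.67, rounded up to 633693; 633,693 required, 633,768 in favor — approved.
Series B: 3/5 of 12308233 = 7384939.80, rounded up to 7384940; 7,384,940 required, 7,382,928 in favor — not approved.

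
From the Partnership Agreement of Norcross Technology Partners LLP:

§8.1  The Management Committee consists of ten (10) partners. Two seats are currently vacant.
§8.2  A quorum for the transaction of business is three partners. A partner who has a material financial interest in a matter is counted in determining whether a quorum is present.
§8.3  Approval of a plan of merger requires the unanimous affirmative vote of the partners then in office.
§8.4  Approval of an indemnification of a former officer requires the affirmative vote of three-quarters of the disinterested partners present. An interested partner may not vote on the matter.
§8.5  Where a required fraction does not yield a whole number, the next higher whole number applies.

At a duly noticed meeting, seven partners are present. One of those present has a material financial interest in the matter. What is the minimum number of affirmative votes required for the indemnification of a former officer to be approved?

5

The indemnification of a former officer requires three-fourths of the disinterested partners present (7 − 1 = 6).
3/4 of 6 = 4.50, rounded up to 5.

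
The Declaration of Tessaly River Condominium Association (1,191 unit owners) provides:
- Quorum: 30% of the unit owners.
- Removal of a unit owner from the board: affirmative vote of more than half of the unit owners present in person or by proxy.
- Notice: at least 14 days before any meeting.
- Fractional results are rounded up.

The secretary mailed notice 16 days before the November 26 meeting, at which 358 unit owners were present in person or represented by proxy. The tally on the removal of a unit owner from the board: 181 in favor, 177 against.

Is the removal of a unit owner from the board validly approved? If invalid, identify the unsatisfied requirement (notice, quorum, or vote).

Notice: 16 days given; 14 required. Satisfied.
Quorum: 30% of 1,191 = 357.30, rounded up to 358; 358 present. Satisfied.
Vote: requires a majority of those present (358); a majority of 358 is 180, so 180 needed; 181 in favor. Satisfied.

Valid — all requirements satisfied.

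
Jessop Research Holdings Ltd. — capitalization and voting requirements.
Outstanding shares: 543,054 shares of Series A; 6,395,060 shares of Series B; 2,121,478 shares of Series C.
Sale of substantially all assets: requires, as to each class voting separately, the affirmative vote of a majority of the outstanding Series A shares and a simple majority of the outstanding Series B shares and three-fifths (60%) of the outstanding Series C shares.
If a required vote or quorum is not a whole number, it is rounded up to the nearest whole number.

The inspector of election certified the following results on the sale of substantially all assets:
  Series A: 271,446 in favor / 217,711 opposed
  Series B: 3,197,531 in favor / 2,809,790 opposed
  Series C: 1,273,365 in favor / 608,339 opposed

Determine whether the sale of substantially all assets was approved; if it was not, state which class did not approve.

Not approved — the Series A shares did not give the required vote.

Series A: a majority of 543054 is 271528; 271,528 required, 271,446 in favor — not approved.
Series B: a majority of 6395060 is 3197531; 3,197,531 required, 3,197,531 in favor — approved.
Series C: 3/5 of 2121478 = 1272886.80, rounded up to 1272887; 1,272,887 required, 1,273,365 in favor — approved.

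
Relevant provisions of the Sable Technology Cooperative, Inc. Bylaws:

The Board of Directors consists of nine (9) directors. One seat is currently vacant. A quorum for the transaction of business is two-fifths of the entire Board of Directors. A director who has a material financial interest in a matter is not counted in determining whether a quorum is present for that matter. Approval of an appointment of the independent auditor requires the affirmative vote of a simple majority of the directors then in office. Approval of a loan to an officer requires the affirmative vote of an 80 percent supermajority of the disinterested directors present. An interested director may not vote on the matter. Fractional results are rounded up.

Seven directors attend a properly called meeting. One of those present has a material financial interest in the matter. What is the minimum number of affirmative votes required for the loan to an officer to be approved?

5

The loan to an officer requires four-fifths of the disinterested directors present (7 − 1 = 6).
4/5 of 6 = 4.80, rounded up to 5.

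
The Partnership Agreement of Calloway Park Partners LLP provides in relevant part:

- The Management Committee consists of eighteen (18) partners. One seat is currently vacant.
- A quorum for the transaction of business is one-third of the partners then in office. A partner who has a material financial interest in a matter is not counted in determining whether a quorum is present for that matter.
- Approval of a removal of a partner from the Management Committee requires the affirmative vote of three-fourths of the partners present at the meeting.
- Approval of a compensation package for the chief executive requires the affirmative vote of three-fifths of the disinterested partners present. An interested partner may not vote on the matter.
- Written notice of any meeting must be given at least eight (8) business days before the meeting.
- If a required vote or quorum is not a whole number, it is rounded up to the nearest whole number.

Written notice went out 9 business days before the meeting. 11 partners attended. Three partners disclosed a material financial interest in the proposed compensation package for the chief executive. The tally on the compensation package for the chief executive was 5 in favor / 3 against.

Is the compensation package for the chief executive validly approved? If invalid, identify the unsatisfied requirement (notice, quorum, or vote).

Valid — all requirements satisfied.

Notice: 9 business days given; 8 required (9 ≥ 8). Satisfied.
Quorum: 11 present, but the 3 interested partners do not count, leaving 8. Quorum is 6. Satisfied.
Vote: the compensation package for the chief executive requires three-fifths of the disinterested partners present (11 − 3 = 8). 3/5 of 8 = 4.80, rounded up to 5, so 5 affirmative votes are needed; 5 voted in favor. Satisfied.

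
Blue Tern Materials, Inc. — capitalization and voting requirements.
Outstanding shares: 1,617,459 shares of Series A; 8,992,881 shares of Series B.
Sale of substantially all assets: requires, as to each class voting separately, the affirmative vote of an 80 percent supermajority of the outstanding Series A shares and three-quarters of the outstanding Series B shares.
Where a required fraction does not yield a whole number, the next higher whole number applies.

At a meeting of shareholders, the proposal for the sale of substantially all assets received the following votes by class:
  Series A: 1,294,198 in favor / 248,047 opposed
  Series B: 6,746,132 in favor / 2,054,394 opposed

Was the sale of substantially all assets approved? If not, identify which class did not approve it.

Series A: 4/5 of 1617459 = 1293967.20, rounded up to 1293968; 1,293,968 required, 1,294,198 in favor — approved.
Series B: 3/4 of 8992881 = 6744660.75, rounded up to 6744661; 6,744,661 required, 6,746,132 in favor — approved.

Approved — every class gave the required vote.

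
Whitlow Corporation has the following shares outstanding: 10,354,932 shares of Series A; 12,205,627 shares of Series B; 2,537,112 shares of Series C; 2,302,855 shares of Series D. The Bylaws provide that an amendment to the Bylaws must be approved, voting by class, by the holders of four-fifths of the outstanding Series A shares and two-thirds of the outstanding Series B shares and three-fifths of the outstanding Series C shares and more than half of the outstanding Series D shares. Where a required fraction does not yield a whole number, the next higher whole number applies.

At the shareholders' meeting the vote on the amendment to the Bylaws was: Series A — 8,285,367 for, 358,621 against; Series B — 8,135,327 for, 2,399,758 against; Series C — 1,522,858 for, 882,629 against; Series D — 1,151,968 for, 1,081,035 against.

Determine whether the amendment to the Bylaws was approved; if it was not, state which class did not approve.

Series A: 4/5 of 10354932 = 8283945.60, rounded up to 8283946; 8,283,946 required, 8,285,367 in favor — approved.
Series B: 2/3 of 12205627 = 8137084.67, rounded up to 8137085; 8,137,085 required, 8,135,327 in favor — not approved.
Series C: 3/5 of 2537112 = 1522267.20, rounded up to 1522268; 1,522,268 required, 1,522,858 in favor — approved.
Series D: a majority of 2302855 is 1151428; 1,151,428 required, 1,151,968 in favor — approved.

Not approved — the Series B shares did not give the required vote.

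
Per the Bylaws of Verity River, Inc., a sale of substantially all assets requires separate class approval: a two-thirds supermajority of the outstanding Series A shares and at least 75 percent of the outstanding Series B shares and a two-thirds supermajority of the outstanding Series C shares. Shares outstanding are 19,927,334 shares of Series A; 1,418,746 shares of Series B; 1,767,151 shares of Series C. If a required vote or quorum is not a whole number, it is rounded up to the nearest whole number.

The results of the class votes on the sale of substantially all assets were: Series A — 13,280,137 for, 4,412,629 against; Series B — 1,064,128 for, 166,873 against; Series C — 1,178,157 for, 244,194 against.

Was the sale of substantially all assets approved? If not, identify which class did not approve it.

Series A: 2/3 of 19927334 = 13284889.33, rounded up to 13284890; 13,284,890 required, 13,280,137 in favor — not approved.
Series B: 3/4 of 1418746 = 1064059.50, rounded up to 1064060; 1,064,060 required, 1,064,128 in favor — approved.
Series C: 2/3 of 1767151 = 1178100.67, rounded up to 1178101; 1,178,101 required, 1,178,157 in favor — approved.

Not approved — the Series A shares did not give the required vote.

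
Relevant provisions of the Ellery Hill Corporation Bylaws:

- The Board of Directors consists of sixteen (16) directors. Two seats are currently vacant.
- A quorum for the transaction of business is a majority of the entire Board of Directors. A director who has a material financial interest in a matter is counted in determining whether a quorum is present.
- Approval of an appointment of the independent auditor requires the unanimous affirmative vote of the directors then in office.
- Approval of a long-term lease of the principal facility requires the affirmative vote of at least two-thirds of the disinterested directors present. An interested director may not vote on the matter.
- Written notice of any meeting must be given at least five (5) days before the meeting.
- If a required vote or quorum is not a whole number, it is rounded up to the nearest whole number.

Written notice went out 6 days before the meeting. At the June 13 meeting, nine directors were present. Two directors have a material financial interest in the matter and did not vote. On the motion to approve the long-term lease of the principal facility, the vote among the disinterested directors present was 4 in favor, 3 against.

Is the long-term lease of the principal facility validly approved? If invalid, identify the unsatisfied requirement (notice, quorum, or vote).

Notice: 6 days given; 5 required (6 ≥ 5). Satisfied.
Quorum: 9 present (interested directors count toward quorum); quorum is 9. Satisfied.
Vote: the long-term lease of the principal facility requires two-thirds of the disinterested directors present (9 − 2 = 7). 2/3 of 7 = 4.67, rounded up to 5, so 5 affirmative votes are needed; 4 voted in favor. Not satisfied.

Invalid — vote requirement not satisfied.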